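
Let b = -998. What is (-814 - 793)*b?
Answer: 1603786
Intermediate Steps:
(-814 - 793)*b = (-814 - 793)*(-998) = -1607*(-998) = 1603786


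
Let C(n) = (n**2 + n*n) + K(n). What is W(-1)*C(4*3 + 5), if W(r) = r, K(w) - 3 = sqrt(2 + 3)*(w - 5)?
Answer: -581 - 12*sqrt(5) ≈ -607.83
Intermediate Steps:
K(w) = 3 + sqrt(5)*(-5 + w) (K(w) = 3 + sqrt(2 + 3)*(w - 5) = 3 + sqrt(5)*(-5 + w))
C(n) = 3 - 5*sqrt(5) + 2*n**2 + n*sqrt(5) (C(n) = (n**2 + n*n) + (3 - 5*sqrt(5) + n*sqrt(5)) = (n**2 + n**2) + (3 - 5*sqrt(5) + n*sqrt(5)) = 2*n**2 + (3 - 5*sqrt(5) + n*sqrt(5)) = 3 - 5*sqrt(5) + 2*n**2 + n*sqrt(5))
W(-1)*C(4*3 + 5) = -(3 - 5*sqrt(5) + 2*(4*3 + 5)**2 + (4*3 + 5)*sqrt(5)) = -(3 - 5*sqrt(5) + 2*(12 + 5)**2 + (12 + 5)*sqrt(5)) = -(3 - 5*sqrt(5) + 2*17**2 + 17*sqrt(5)) = -(3 - 5*sqrt(5) + 2*289 + 17*sqrt(5)) = -(3 - 5*sqrt(5) + 578 + 17*sqrt(5)) = -(581 + 12*sqrt(5)) = -581 - 12*sqrt(5)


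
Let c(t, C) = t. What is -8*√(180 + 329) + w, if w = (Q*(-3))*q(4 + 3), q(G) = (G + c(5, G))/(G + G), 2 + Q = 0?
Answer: 36/7 - 8*√509 ≈ -175.35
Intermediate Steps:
Q = -2 (Q = -2 + 0 = -2)
q(G) = (5 + G)/(2*G) (q(G) = (G + 5)/(G + G) = (5 + G)/((2*G)) = (5 + G)*(1/(2*G)) = (5 + G)/(2*G))
w = 36/7 (w = (-2*(-3))*((5 + (4 + 3))/(2*(4 + 3))) = 6*((½)*(5 + 7)/7) = 6*((½)*(⅐)*12) = 6*(6/7) = 36/7 ≈ 5.1429)
-8*√(180 + 329) + w = -8*√(180 + 329) + 36/7 = -8*√509 + 36/7 = 36/7 - 8*√509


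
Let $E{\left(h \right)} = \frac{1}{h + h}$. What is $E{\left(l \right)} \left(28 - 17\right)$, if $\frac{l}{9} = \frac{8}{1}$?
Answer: $\frac{11}{144} \approx 0.076389$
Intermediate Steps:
$l = 72$ ($l = 9 \cdot \frac{8}{1} = 9 \cdot 8 \cdot 1 = 9 \cdot 8 = 72$)
$E{\left(h \right)} = \frac{1}{2 h}$
$E{\left(l \right)} \left(28 - 17\right) = \frac{1}{2 \cdot 72} \left(28 - 17\right) = \frac{1}{2} \cdot \frac{1}{72} \cdot 11 = \frac{1}{144} \cdot 11 = \frac{11}{144}$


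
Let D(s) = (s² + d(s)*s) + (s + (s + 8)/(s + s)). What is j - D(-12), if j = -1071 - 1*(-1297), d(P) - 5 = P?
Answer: 59/6 ≈ 9.8333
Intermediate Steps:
d(P) = 5 + P
j = 226 (j = -1071 + 1297 = 226)
D(s) = s + s² + s*(5 + s) + (8 + s)/(2*s) (D(s) = (s² + (5 + s)*s) + (s + (s + 8)/(s + s)) = (s² + s*(5 + s)) + (s + (8 + s)/((2*s))) = (s² + s*(5 + s)) + (s + (8 + s)*(1/(2*s))) = (s² + s*(5 + s)) + (s + (8 + s)/(2*s)) = s + s² + s*(5 + s) + (8 + s)/(2*s))
j - D(-12) = 226 - (½ + 2*(-12)² + 4/(-12) + 6*(-12)) = 226 - (½ + 2*144 + 4*(-1/12) - 72) = 226 - (½ + 288 - ⅓ - 72) = 226 - 1*1297/6 = 226 - 1297/6 = 59/6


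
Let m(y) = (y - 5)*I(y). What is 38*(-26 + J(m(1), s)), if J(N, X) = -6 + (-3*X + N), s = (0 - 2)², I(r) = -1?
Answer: -1520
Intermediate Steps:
s = 4 (s = (-2)² = 4)
m(y) = 5 - y (m(y) = (y - 5)*(-1) = (-5 + y)*(-1) = 5 - y)
J(N, X) = -6 + N - 3*X (J(N, X) = -6 + (N - 3*X) = -6 + N - 3*X)
38*(-26 + J(m(1), s)) = 38*(-26 + (-6 + (5 - 1*1) - 3*4)) = 38*(-26 + (-6 + (5 - 1) - 12)) = 38*(-26 + (-6 + 4 - 12)) = 38*(-26 - 14) = 38*(-40) = -1520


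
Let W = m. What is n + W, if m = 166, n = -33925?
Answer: -33759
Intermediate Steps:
W = 166
n + W = -33925 + 166 = -33759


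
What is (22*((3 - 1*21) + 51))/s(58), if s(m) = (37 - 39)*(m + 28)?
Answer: -363/86 ≈ -4.2209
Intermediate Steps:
s(m) = -56 - 2*m (s(m) = -2*(28 + m) = -56 - 2*m)
(22*((3 - 1*21) + 51))/s(58) = (22*((3 - 1*21) + 51))/(-56 - 2*58) = (22*((3 - 21) + 51))/(-56 - 116) = (22*(-18 + 51))/(-172) = (22*33)*(-1/172) = 726*(-1/172) = -363/86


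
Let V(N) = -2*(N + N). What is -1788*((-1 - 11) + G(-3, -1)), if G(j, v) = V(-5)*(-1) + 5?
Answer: 48276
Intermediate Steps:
V(N) = -4*N
G(j, v) = -15 (G(j, v) = -4*(-5)*(-1) + 5 = 20*(-1) + 5 = -20 + 5 = -15)
-1788*((-1 - 11) + G(-3, -1)) = -1788*((-1 - 11) - 15) = -1788*(-12 - 15) = -1788*(-27) = 48276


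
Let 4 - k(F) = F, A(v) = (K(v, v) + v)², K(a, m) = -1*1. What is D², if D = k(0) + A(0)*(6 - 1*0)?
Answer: 100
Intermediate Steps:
K(a, m) = -1
A(v) = (-1 + v)²
k(F) = 4 - F
D = 10 (D = (4 - 1*0) + (-1 + 0)²*(6 - 1*0) = (4 + 0) + (-1)²*(6 + 0) = 4 + 1*6 = 4 + 6 = 10)
D² = 10² = 100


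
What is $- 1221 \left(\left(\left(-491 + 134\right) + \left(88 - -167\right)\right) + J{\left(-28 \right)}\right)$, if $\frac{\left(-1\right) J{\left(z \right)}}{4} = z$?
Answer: $-12210$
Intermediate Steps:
$J{\left(z \right)} = - 4 z$
$- 1221 \left(\left(\left(-491 + 134\right) + \left(88 - -167\right)\right) + J{\left(-28 \right)}\right) = - 1221 \left(\left(\left(-491 + 134\right) + \left(88 - -167\right)\right) - -112\right) = - 1221 \left(\left(-357 + \left(88 + 167\right)\right) + 112\right) = - 1221 \left(\left(-357 + 255\right) + 112\right) = - 1221 \left(-102 + 112\right) = \left(-1221\right) 10 = -12210$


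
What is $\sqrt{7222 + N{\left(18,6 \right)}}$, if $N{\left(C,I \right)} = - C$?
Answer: $2 \sqrt{1801} \approx 84.876$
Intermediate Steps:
$\sqrt{7222 + N{\left(18,6 \right)}} = \sqrt{7222 - 18} = \sqrt{7204} = 2 \sqrt{1801}$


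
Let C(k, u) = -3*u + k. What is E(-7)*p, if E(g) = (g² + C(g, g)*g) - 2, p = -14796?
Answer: 754596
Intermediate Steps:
C(k, u) = k - 3*u
E(g) = -2 - g² (E(g) = (g² + (g - 3*g)*g) - 2 = (g² + (-2*g)*g) - 2 = (g² - 2*g²) - 2 = -g² - 2 = -2 - g²)
E(-7)*p = (-2 - 1*(-7)²)*(-14796) = (-2 - 1*49)*(-14796) = (-2 - 49)*(-14796) = -51*(-14796) = 754596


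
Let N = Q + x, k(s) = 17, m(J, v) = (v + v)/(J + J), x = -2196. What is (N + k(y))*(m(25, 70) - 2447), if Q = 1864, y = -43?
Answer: 769923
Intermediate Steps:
m(J, v) = v/J (m(J, v) = (2*v)/((2*J)) = (2*v)*(1/(2*J)) = v/J)
N = -332 (N = 1864 - 2196 = -332)
(N + k(y))*(m(25, 70) - 2447) = (-332 + 17)*(70/25 - 2447) = -315*(70*(1/25) - 2447) = -315*(14/5 - 2447) = -315*(-12221/5) = 769923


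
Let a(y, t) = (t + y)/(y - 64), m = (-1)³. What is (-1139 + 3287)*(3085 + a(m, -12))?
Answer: 33135048/5 ≈ 6.6270e+6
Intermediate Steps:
m = -1
a(y, t) = (t + y)/(-64 + y)
(-1139 + 3287)*(3085 + a(m, -12)) = (-1139 + 3287)*(3085 + (-12 - 1)/(-64 - 1)) = 2148*(3085 - 13/(-65)) = 2148*(3085 - 1/65*(-13)) = 2148*(3085 + ⅕) = 2148*(15426/5) = 33135048/5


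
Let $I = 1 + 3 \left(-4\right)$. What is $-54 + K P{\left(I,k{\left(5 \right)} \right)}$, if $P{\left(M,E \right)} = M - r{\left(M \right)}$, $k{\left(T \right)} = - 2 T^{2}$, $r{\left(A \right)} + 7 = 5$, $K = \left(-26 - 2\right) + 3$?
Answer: $171$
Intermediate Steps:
$K = -25$ ($K = -28 + 3 = -25$)
$r{\left(A \right)} = -2$ ($r{\left(A \right)} = -7 + 5 = -2$)
$I = -11$ ($I = 1 - 12 = -11$)
$P{\left(M,E \right)} = 2 + M$ ($P{\left(M,E \right)} = M - -2 = M + 2 = 2 + M$)
$-54 + K P{\left(I,k{\left(5 \right)} \right)} = -54 - 25 \left(2 - 11\right) = -54 - -225 = -54 + 225 = 171$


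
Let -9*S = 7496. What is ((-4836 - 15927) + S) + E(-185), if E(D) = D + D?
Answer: -197693/9 ≈ -21966.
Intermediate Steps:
S = -7496/9 (S = -⅑*7496 = -7496/9 ≈ -832.89)
E(D) = 2*D
((-4836 - 15927) + S) + E(-185) = ((-4836 - 15927) - 7496/9) + 2*(-185) = (-20763 - 7496/9) - 370 = -194363/9 - 370 = -197693/9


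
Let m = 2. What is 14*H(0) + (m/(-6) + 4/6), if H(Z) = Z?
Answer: ⅓ ≈ 0.33333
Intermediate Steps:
14*H(0) + (m/(-6) + 4/6) = 14*0 + (2/(-6) + 4/6) = 0 + (2*(-⅙) + 4*(⅙)) = 0 + (-⅓ + ⅔) = 0 + ⅓ = ⅓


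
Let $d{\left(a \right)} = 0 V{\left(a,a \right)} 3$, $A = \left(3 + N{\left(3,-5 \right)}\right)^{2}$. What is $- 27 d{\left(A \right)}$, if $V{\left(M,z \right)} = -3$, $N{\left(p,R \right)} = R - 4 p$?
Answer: $0$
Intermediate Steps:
$A = 196$ ($A = \left(3 - 17\right)^{2} = \left(-14\right)^{2} = 196$)
$d{\left(a \right)} = 0$ ($d{\left(a \right)} = 0 \left(-3\right) 3 = 0 \cdot 3 = 0$)
$- 27 d{\left(A \right)} = \left(-27\right) 0 = 0$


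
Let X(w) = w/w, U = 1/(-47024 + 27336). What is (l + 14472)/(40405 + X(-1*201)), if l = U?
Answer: 284924735/795513328 ≈ 0.35816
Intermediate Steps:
U = -1/19688 (U = 1/(-19688) = -1/19688 ≈ -5.0792e-5)
l = -1/19688 ≈ -5.0792e-5
X(w) = 1
(l + 14472)/(40405 + X(-1*201)) = (-1/19688 + 14472)/(40405 + 1) = (284924735/19688)/40406 = (284924735/19688)*(1/40406) = 284924735/795513328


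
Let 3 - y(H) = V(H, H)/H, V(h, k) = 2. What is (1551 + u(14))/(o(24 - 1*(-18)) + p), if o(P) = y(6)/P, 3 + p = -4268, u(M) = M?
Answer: -98595/269069 ≈ -0.36643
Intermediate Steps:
y(H) = 3 - 2/H
p = -4271 (p = -3 - 4268 = -4271)
o(P) = 8/(3*P) (o(P) = (3 - 2/6)/P = (3 - 2*1/6)/P = (3 - 1/3)/P = 8/(3*P))
(1551 + u(14))/(o(24 - 1*(-18)) + p) = (1551 + 14)/(8/(3*(24 - 1*(-18))) - 4271) = 1565/(8/(3*(24 + 18)) - 4271) = 1565/((8/3)/42 - 4271) = 1565/((8/3)*(1/42) - 4271) = 1565/(4/63 - 4271) = 1565/(-269069/63) = 1565*(-63/269069) = -98595/269069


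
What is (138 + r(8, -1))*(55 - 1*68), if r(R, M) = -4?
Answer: -1742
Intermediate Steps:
(138 + r(8, -1))*(55 - 1*68) = (138 - 4)*(55 - 1*68) = 134*(55 - 68) = 134*(-13) = -1742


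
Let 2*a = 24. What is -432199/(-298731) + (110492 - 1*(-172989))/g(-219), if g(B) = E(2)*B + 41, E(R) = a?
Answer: -83566463798/772817097 ≈ -108.13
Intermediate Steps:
a = 12 (a = (1/2)*24 = 12)
E(R) = 12
g(B) = 41 + 12*B (g(B) = 12*B + 41 = 41 + 12*B)
-432199/(-298731) + (110492 - 1*(-172989))/g(-219) = -432199/(-298731) + (110492 - 1*(-172989))/(41 + 12*(-219)) = -432199*(-1/298731) + (110492 + 172989)/(41 - 2628) = 432199/298731 + 283481/(-2587) = 432199/298731 + 283481*(-1/2587) = 432199/298731 - 283481/2587 = -83566463798/772817097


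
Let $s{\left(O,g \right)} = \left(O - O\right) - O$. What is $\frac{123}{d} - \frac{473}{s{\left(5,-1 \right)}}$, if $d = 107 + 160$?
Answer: $\frac{42302}{445} \approx 95.061$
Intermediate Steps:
$s{\left(O,g \right)} = - O$ ($s{\left(O,g \right)} = 0 - O = - O$)
$d = 267$
$\frac{123}{d} - \frac{473}{s{\left(5,-1 \right)}} = \frac{123}{267} - \frac{473}{\left(-1\right) 5} = 123 \cdot \frac{1}{267} - \frac{473}{-5} = \frac{41}{89} - - \frac{473}{5} = \frac{41}{89} + \frac{473}{5} = \frac{42302}{445}$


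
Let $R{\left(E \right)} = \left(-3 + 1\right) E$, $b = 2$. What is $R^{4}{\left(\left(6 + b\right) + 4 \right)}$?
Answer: $331776$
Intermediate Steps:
$R{\left(E \right)} = - 2 E$
$R^{4}{\left(\left(6 + b\right) + 4 \right)} = \left(- 2 \left(\left(6 + 2\right) + 4\right)\right)^{4} = \left(- 2 \left(8 + 4\right)\right)^{4} = \left(\left(-2\right) 12\right)^{4} = \left(-24\right)^{4} = 331776$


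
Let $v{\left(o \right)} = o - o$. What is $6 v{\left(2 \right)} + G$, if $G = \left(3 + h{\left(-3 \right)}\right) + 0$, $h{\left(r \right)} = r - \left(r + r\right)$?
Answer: $6$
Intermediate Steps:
$v{\left(o \right)} = 0$
$h{\left(r \right)} = - r$ ($h{\left(r \right)} = r - 2 r = - r$)
$G = 6$ ($G = \left(3 - -3\right) + 0 = \left(3 + 3\right) + 0 = 6 + 0 = 6$)
$6 v{\left(2 \right)} + G = 6 \cdot 0 + 6 = 0 + 6 = 6$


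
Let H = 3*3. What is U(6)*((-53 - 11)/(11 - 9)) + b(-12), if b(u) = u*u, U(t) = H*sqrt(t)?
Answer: 144 - 288*sqrt(6) ≈ -561.45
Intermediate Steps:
H = 9
U(t) = 9*sqrt(t)
b(u) = u**2
U(6)*((-53 - 11)/(11 - 9)) + b(-12) = (9*sqrt(6))*((-53 - 11)/(11 - 9)) + (-12)**2 = (9*sqrt(6))*(-64/2) + 144 = (9*sqrt(6))*(-64*1/2) + 144 = (9*sqrt(6))*(-32) + 144 = -288*sqrt(6) + 144 = 144 - 288*sqrt(6)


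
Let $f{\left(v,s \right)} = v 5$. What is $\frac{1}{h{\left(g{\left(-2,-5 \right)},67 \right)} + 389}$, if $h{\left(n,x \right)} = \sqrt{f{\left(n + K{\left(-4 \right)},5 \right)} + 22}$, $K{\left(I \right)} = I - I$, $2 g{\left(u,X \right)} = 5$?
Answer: $\frac{778}{302573} - \frac{\sqrt{138}}{302573} \approx 0.0025325$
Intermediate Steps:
$g{\left(u,X \right)} = \frac{5}{2}$ ($g{\left(u,X \right)} = \frac{1}{2} \cdot 5 = \frac{5}{2}$)
$K{\left(I \right)} = 0$
$f{\left(v,s \right)} = 5 v$
$h{\left(n,x \right)} = \sqrt{22 + 5 n}$ ($h{\left(n,x \right)} = \sqrt{5 \left(n + 0\right) + 22} = \sqrt{5 n + 22} = \sqrt{22 + 5 n}$)
$\frac{1}{h{\left(g{\left(-2,-5 \right)},67 \right)} + 389} = \frac{1}{\sqrt{22 + 5 \cdot \frac{5}{2}} + 389} = \frac{1}{\sqrt{22 + \frac{25}{2}} + 389} = \frac{1}{\sqrt{\frac{69}{2}} + 389} = \frac{1}{\frac{\sqrt{138}}{2} + 389} = \frac{1}{389 + \frac{\sqrt{138}}{2}}$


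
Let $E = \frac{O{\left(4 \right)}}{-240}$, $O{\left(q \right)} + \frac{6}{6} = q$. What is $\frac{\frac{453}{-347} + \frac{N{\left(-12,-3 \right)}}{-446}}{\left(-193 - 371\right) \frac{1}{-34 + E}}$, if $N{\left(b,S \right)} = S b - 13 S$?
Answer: $- \frac{206853141}{2327620480} \approx -0.088869$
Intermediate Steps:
$N{\left(b,S \right)} = - 13 S + S b$
$O{\left(q \right)} = -1 + q$
$E = - \frac{1}{80}$ ($E = \frac{-1 + 4}{-240} = 3 \left(- \frac{1}{240}\right) = - \frac{1}{80} \approx -0.0125$)
$\frac{\frac{453}{-347} + \frac{N{\left(-12,-3 \right)}}{-446}}{\left(-193 - 371\right) \frac{1}{-34 + E}} = \frac{\frac{453}{-347} + \frac{\left(-3\right) \left(-13 - 12\right)}{-446}}{\left(-193 - 371\right) \frac{1}{-34 - \frac{1}{80}}} = \frac{453 \left(- \frac{1}{347}\right) + \left(-3\right) \left(-25\right) \left(- \frac{1}{446}\right)}{\left(-564\right) \frac{1}{- \frac{2721}{80}}} = \frac{- \frac{453}{347} + 75 \left(- \frac{1}{446}\right)}{\left(-564\right) \left(- \frac{80}{2721}\right)} = \frac{- \frac{453}{347} - \frac{75}{446}}{\frac{15040}{907}} = \left(- \frac{228063}{154762}\right) \frac{907}{15040} = - \frac{206853141}{2327620480}$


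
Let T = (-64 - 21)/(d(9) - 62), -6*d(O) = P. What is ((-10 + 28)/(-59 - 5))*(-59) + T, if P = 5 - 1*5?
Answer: 17821/992 ≈ 17.965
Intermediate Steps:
P = 0 (P = 5 - 5 = 0)
d(O) = 0 (d(O) = -⅙*0 = 0)
T = 85/62 (T = (-64 - 21)/(0 - 62) = -85/(-62) = -85*(-1/62) = 85/62 ≈ 1.3710)
((-10 + 28)/(-59 - 5))*(-59) + T = ((-10 + 28)/(-59 - 5))*(-59) + 85/62 = (18/(-64))*(-59) + 85/62 = (18*(-1/64))*(-59) + 85/62 = -9/32*(-59) + 85/62 = 531/32 + 85/62 = 17821/992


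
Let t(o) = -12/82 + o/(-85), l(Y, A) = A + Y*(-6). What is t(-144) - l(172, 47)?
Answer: 3438119/3485 ≈ 986.55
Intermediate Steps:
l(Y, A) = A - 6*Y
t(o) = -6/41 - o/85 (t(o) = -12*1/82 + o*(-1/85) = -6/41 - o/85)
t(-144) - l(172, 47) = (-6/41 - 1/85*(-144)) - (47 - 6*172) = (-6/41 + 144/85) - (47 - 1032) = 5394/3485 - 1*(-985) = 5394/3485 + 985 = 3438119/3485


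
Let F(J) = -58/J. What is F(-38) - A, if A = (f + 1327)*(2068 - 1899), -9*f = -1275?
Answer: -14147579/57 ≈ -2.4820e+5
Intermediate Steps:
f = 425/3 (f = -1/9*(-1275) = 425/3 ≈ 141.67)
A = 744614/3 (A = (425/3 + 1327)*(2068 - 1899) = (4406/3)*169 = 744614/3 ≈ 2.4820e+5)
F(-38) - A = -58/(-38) - 1*744614/3 = -58*(-1/38) - 744614/3 = 29/19 - 744614/3 = -14147579/57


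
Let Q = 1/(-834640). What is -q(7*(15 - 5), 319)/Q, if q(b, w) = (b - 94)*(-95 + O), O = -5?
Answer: 2003136000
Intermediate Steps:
q(b, w) = 9400 - 100*b (q(b, w) = (b - 94)*(-95 - 5) = (-94 + b)*(-100) = 9400 - 100*b)
Q = -1/834640 ≈ -1.1981e-6
-q(7*(15 - 5), 319)/Q = -(9400 - 700*(15 - 5))/(-1/834640) = -(9400 - 700*10)*(-834640) = -(9400 - 100*70)*(-834640) = -(9400 - 7000)*(-834640) = -2400*(-834640) = -1*(-2003136000) = 2003136000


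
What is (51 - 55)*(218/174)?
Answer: -436/87 ≈ -5.0115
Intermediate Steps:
(51 - 55)*(218/174) = -872/174 = -4*109/87 = -436/87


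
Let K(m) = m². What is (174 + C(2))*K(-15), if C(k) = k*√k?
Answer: 39150 + 450*√2 ≈ 39786.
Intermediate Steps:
C(k) = k^(3/2)
(174 + C(2))*K(-15) = (174 + 2^(3/2))*(-15)² = (174 + 2*√2)*225 = 39150 + 450*√2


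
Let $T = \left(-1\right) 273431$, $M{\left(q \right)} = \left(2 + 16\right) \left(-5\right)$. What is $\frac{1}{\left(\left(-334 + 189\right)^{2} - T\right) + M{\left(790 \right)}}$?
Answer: $\frac{1}{294366} \approx 3.3971 \cdot 10^{-6}$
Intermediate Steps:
$M{\left(q \right)} = -90$ ($M{\left(q \right)} = 18 \left(-5\right) = -90$)
$T = -273431$
$\frac{1}{\left(\left(-334 + 189\right)^{2} - T\right) + M{\left(790 \right)}} = \frac{1}{\left(\left(-334 + 189\right)^{2} - -273431\right) - 90} = \frac{1}{\left(\left(-145\right)^{2} + 273431\right) - 90} = \frac{1}{\left(21025 + 273431\right) - 90} = \frac{1}{294456 - 90} = \frac{1}{294366}$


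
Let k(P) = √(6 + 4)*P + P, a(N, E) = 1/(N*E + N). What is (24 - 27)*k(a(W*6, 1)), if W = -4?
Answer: 1/16 + √10/16 ≈ 0.26014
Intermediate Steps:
a(N, E) = 1/(N + E*N) (a(N, E) = 1/(E*N + N) = 1/(N + E*N))
k(P) = P + P*√10 (k(P) = √10*P + P = P*√10 + P = P + P*√10)
(24 - 27)*k(a(W*6, 1)) = (24 - 27)*((1/(((-4*6))*(1 + 1)))*(1 + √10)) = -3*1/(-24*2)*(1 + √10) = -3*(-1/24*½)*(1 + √10) = -(-1)*(1 + √10)/16 = -3*(-1/48 - √10/48) = 1/16 + √10/16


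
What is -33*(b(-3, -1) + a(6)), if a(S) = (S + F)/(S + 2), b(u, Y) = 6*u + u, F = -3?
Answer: 5445/8 ≈ 680.63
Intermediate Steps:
b(u, Y) = 7*u
a(S) = (-3 + S)/(2 + S) (a(S) = (S - 3)/(S + 2) = (-3 + S)/(2 + S))
-33*(b(-3, -1) + a(6)) = -33*(7*(-3) + (-3 + 6)/(2 + 6)) = -33*(-21 + 3/8) = -33*(-165/8) = 5445/8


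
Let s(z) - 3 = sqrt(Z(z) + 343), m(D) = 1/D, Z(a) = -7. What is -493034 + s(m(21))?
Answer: -493031 + 4*sqrt(21) ≈ -4.9301e+5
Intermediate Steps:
s(z) = 3 + 4*sqrt(21) (s(z) = 3 + sqrt(-7 + 343) = 3 + sqrt(336) = 3 + 4*sqrt(21))
-493034 + s(m(21)) = -493034 + (3 + 4*sqrt(21)) = -493031 + 4*sqrt(21)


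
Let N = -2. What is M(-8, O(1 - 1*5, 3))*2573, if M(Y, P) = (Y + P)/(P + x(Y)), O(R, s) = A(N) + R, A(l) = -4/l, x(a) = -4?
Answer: 12865/3 ≈ 4288.3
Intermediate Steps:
O(R, s) = 2 + R (O(R, s) = -4/(-2) + R = -4*(-1/2) + R = 2 + R)
M(Y, P) = (P + Y)/(-4 + P) (M(Y, P) = (Y + P)/(P - 4) = (P + Y)/(-4 + P))
M(-8, O(1 - 1*5, 3))*2573 = (((2 + (1 - 1*5)) - 8)/(-4 + (2 + (1 - 1*5))))*2573 = (((2 + (1 - 5)) - 8)/(-4 + (2 + (1 - 5))))*2573 = (((2 - 4) - 8)/(-4 + (2 - 4)))*2573 = ((-2 - 8)/(-4 - 2))*2573 = (-10/(-6))*2573 = -1/6*(-10)*2573 = (5/3)*2573 = 12865/3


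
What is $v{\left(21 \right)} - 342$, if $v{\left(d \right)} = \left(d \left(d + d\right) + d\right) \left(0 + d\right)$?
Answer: $18621$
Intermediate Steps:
$v{\left(d \right)} = d \left(d + 2 d^{2}\right)$ ($v{\left(d \right)} = \left(d 2 d + d\right) d = \left(2 d^{2} + d\right) d = \left(d + 2 d^{2}\right) d = d \left(d + 2 d^{2}\right)$)
$v{\left(21 \right)} - 342 = 21^{2} \left(1 + 2 \cdot 21\right) - 342 = 441 \left(1 + 42\right) - 342 = 441 \cdot 43 - 342 = 18963 - 342 = 18621$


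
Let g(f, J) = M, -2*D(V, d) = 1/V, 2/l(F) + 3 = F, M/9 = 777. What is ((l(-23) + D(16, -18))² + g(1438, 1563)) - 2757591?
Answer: -476007485463/173056 ≈ -2.7506e+6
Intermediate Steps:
M = 6993 (M = 9*777 = 6993)
l(F) = 2/(-3 + F)
D(V, d) = -1/(2*V)
g(f, J) = 6993
((l(-23) + D(16, -18))² + g(1438, 1563)) - 2757591 = ((2/(-3 - 23) - ½/16)² + 6993) - 2757591 = ((2/(-26) - ½*1/16)² + 6993) - 2757591 = ((2*(-1/26) - 1/32)² + 6993) - 2757591 = ((-1/13 - 1/32)² + 6993) - 2757591 = ((-45/416)² + 6993) - 2757591 = (2025/173056 + 6993) - 2757591 = 1210182633/173056 - 2757591 = -476007485463/173056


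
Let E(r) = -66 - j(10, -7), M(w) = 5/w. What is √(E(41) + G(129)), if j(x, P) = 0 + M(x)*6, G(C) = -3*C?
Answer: 2*I*√114 ≈ 21.354*I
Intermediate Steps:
j(x, P) = 30/x (j(x, P) = 0 + (5/x)*6 = 0 + 30/x = 30/x)
E(r) = -69 (E(r) = -66 - 30/10 = -66 - 1*3 = -66 - 3 = -69)
√(E(41) + G(129)) = √(-69 - 3*129) = √(-69 - 387) = √(-456) = 2*I*√114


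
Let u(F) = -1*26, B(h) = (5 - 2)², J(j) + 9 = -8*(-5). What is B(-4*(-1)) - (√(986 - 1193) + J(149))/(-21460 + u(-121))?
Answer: 193405/21486 + I*√23/7162 ≈ 9.0014 + 0.00066962*I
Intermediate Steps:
J(j) = 31 (J(j) = -9 - 8*(-5) = -9 + 40 = 31)
B(h) = 9 (B(h) = 3² = 9)
u(F) = -26
B(-4*(-1)) - (√(986 - 1193) + J(149))/(-21460 + u(-121)) = 9 - (√(986 - 1193) + 31)/(-21460 - 26) = 9 - (√(-207) + 31)/(-21486) = 9 - (3*I*√23 + 31)*(-1)/21486 = 9 - (31 + 3*I*√23)*(-1)/21486 = 9 - (-31/21486 - I*√23/7162) = 9 + (31/21486 + I*√23/7162) = 193405/21486 + I*√23/7162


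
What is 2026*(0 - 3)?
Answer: -6078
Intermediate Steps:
2026*(0 - 3) = 2026*(-3) = -6078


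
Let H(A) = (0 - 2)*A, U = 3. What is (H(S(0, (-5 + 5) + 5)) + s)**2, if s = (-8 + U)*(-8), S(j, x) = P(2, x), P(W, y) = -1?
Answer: 1764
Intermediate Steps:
S(j, x) = -1
s = 40 (s = (-8 + 3)*(-8) = -5*(-8) = 40)
H(A) = -2*A
(H(S(0, (-5 + 5) + 5)) + s)**2 = (-2*(-1) + 40)**2 = (2 + 40)**2 = 42**2 = 1764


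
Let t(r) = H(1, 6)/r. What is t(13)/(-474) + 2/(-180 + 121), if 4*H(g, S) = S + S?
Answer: -4167/121186 ≈ -0.034385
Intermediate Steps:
H(g, S) = S/2 (H(g, S) = (S + S)/4 = (2*S)/4 = S/2)
t(r) = 3/r (t(r) = ((½)*6)/r = 3/r)
t(13)/(-474) + 2/(-180 + 121) = (3/13)/(-474) + 2/(-180 + 121) = (3*(1/13))*(-1/474) + 2/(-59) = (3/13)*(-1/474) + 2*(-1/59) = -1/2054 - 2/59 = -4167/121186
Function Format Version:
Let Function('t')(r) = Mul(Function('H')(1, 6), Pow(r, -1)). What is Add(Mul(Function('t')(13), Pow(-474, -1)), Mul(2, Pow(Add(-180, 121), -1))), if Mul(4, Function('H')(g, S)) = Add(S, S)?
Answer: Rational(-4167, 121186) ≈ -0.034385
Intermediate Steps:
Function('H')(g, S) = Mul(Rational(1, 2), S) (Function('H')(g, S) = Mul(Rational(1, 4), Add(S, S)) = Mul(Rational(1, 4), Mul(2, S)) = Mul(Rational(1, 2), S))
Function('t')(r) = Mul(3, Pow(r, -1)) (Function('t')(r) = Mul(Mul(Rational(1, 2), 6), Pow(r, -1)) = Mul(3, Pow(r, -1)))
Add(Mul(Function('t')(13), Pow(-474, -1)), Mul(2, Pow(Add(-180, 121), -1))) = Add(Mul(Mul(3, Pow(13, -1)), Pow(-474, -1)), Mul(2, Pow(Add(-180, 121), -1))) = Add(Mul(Mul(3, Rational(1, 13)), Rational(-1, 474)), Mul(2, Pow(-59, -1))) = Add(Mul(Rational(3, 13), Rational(-1, 474)), Mul(2, Rational(-1, 59))) = Add(Rational(-1, 2054), Rational(-2, 59)) = Rational(-4167, 121186)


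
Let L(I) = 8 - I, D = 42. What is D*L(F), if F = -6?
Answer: 588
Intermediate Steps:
D*L(F) = 42*(8 - 1*(-6)) = 42*(8 + 6) = 42*14 = 588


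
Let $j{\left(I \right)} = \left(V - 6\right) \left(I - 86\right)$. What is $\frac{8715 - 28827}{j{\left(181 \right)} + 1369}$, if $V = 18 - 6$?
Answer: $- \frac{20112}{1939} \approx -10.372$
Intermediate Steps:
$V = 12$ ($V = 18 - 6 = 12$)
$j{\left(I \right)} = -516 + 6 I$ ($j{\left(I \right)} = \left(12 - 6\right) \left(I - 86\right) = 6 \left(-86 + I\right) = -516 + 6 I$)
$\frac{8715 - 28827}{j{\left(181 \right)} + 1369} = \frac{8715 - 28827}{\left(-516 + 6 \cdot 181\right) + 1369} = - \frac{20112}{\left(-516 + 1086\right) + 1369} = - \frac{20112}{570 + 1369} = - \frac{20112}{1939}$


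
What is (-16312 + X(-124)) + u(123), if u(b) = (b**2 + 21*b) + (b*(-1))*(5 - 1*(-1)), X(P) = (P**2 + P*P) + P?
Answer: 31290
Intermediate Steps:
X(P) = P + 2*P**2 (X(P) = (P**2 + P**2) + P = 2*P**2 + P = P + 2*P**2)
u(b) = b**2 + 15*b (u(b) = (b**2 + 21*b) + (-b)*(5 + 1) = (b**2 + 21*b) - b*6 = (b**2 + 21*b) - 6*b = b**2 + 15*b)
(-16312 + X(-124)) + u(123) = (-16312 - 124*(1 + 2*(-124))) + 123*(15 + 123) = (-16312 - 124*(1 - 248)) + 123*138 = (-16312 - 124*(-247)) + 16974 = (-16312 + 30628) + 16974 = 14316 + 16974 = 31290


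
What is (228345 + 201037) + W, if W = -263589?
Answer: 165793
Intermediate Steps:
(228345 + 201037) + W = (228345 + 201037) - 263589 = 429382 - 263589 = 165793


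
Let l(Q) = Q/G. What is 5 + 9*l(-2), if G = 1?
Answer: -13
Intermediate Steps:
l(Q) = Q (l(Q) = Q/1 = Q*1 = Q)
5 + 9*l(-2) = 5 + 9*(-2) = 5 - 18 = -13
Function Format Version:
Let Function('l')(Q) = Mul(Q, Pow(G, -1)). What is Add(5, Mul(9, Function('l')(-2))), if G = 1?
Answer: -13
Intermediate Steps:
Function('l')(Q) = Q (Function('l')(Q) = Mul(Q, Pow(1, -1)) = Mul(Q, 1) = Q)
Add(5, Mul(9, Function('l')(-2))) = Add(5, Mul(9, -2)) = Add(5, -18) = -13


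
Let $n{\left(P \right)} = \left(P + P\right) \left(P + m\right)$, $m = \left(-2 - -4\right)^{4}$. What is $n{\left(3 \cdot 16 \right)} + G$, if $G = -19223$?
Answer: $-13079$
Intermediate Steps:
$m = 16$ ($m = \left(-2 + 4\right)^{4} = 2^{4} = 16$)
$n{\left(P \right)} = 2 P \left(16 + P\right)$ ($n{\left(P \right)} = \left(P + P\right) \left(P + 16\right) = 2 P \left(16 + P\right)$)
$n{\left(3 \cdot 16 \right)} + G = 2 \cdot 3 \cdot 16 \left(16 + 3 \cdot 16\right) - 19223 = 2 \cdot 48 \left(16 + 48\right) - 19223 = 2 \cdot 48 \cdot 64 - 19223 = 6144 - 19223 = -13079$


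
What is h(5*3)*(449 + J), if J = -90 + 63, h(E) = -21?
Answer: -8862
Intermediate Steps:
J = -27
h(5*3)*(449 + J) = -21*(449 - 27) = -21*422 = -8862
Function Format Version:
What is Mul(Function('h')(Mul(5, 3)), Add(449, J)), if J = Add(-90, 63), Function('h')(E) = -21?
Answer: -8862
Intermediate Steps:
J = -27
Mul(Function('h')(Mul(5, 3)), Add(449, J)) = Mul(-21, Add(449, -27)) = Mul(-21, 422) = -8862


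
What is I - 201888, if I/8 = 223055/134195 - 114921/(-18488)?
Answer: -12518179733065/62024929 ≈ -2.0183e+5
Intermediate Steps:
I = 3909132887/62024929 (I = 8*(223055/134195 - 114921/(-18488)) = 8*(223055*(1/134195) - 114921*(-1/18488)) = 8*(44611/26839 + 114921/18488) = 8*(3909132887/496199432) = 3909132887/62024929 ≈ 63.025)
I - 201888 = 3909132887/62024929 - 201888 = -12518179733065/62024929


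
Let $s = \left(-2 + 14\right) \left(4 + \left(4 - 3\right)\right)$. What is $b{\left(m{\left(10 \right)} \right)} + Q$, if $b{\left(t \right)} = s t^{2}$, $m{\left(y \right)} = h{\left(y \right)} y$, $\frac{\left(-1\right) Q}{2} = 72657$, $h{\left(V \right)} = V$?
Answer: $454686$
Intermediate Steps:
$Q = -145314$ ($Q = \left(-2\right) 72657 = -145314$)
$m{\left(y \right)} = y^{2}$ ($m{\left(y \right)} = y y = y^{2}$)
$s = 60$ ($s = 12 \left(4 + \left(4 - 3\right)\right) = 12 \left(4 + 1\right) = 12 \cdot 5 = 60$)
$b{\left(t \right)} = 60 t^{2}$
$b{\left(m{\left(10 \right)} \right)} + Q = 60 \left(10^{2}\right)^{2} - 145314 = 60 \cdot 100^{2} - 145314 = 60 \cdot 10000 - 145314 = 600000 - 145314 = 454686$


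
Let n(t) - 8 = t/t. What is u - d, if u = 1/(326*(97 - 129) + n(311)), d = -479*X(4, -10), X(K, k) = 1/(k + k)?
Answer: -4992637/208460 ≈ -23.950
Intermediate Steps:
X(K, k) = 1/(2*k)
n(t) = 9 (n(t) = 8 + t/t = 8 + 1 = 9)
d = 479/20 (d = -479/(2*(-10)) = -479*(-1)/(2*10) = -479*(-1/20) = 479/20 ≈ 23.950)
u = -1/10423 (u = 1/(326*(97 - 129) + 9) = 1/(326*(-32) + 9) = 1/(-10432 + 9) = 1/(-10423) = -1/10423 ≈ -9.5942e-5)
u - d = -1/10423 - 1*479/20 = -1/10423 - 479/20 = -4992637/208460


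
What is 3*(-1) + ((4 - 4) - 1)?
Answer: -4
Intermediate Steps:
3*(-1) + ((4 - 4) - 1) = -3 + (0 - 1) = -3 - 1 = -4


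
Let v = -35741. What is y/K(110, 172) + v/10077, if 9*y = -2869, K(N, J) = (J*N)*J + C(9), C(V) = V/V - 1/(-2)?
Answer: -697878346651/196757949573 ≈ -3.5469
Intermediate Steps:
C(V) = 3/2 (C(V) = 1 - 1*(-½) = 1 + ½ = 3/2)
K(N, J) = 3/2 + N*J² (K(N, J) = (J*N)*J + 3/2 = N*J² + 3/2 = 3/2 + N*J²)
y = -2869/9 (y = (⅑)*(-2869) = -2869/9 ≈ -318.78)
y/K(110, 172) + v/10077 = -2869/(9*(3/2 + 110*172²)) - 35741/10077 = -2869/(9*(3/2 + 110*29584)) - 35741*1/10077 = -2869/(9*(3/2 + 3254240)) - 35741/10077 = -2869/(9*6508483/2) - 35741/10077 = -2869/9*2/6508483 - 35741/10077 = -5738/58576347 - 35741/10077 = -697878346651/196757949573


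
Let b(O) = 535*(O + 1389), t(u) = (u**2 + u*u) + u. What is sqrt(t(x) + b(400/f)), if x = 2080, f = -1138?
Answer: sqrt(3042643376195)/569 ≈ 3065.6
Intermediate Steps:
t(u) = u + 2*u**2 (t(u) = (u**2 + u**2) + u = 2*u**2 + u = u + 2*u**2)
b(O) = 743115 + 535*O (b(O) = 535*(1389 + O) = 743115 + 535*O)
sqrt(t(x) + b(400/f)) = sqrt(2080*(1 + 2*2080) + (743115 + 535*(400/(-1138)))) = sqrt(2080*(1 + 4160) + (743115 + 535*(400*(-1/1138)))) = sqrt(2080*4161 + (743115 + 535*(-200/569))) = sqrt(8654880 + (743115 - 107000/569)) = sqrt(8654880 + 422725435/569) = sqrt(5347352155/569) = sqrt(3042643376195)/569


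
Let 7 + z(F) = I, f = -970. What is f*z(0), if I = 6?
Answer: 970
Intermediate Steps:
z(F) = -1 (z(F) = -7 + 6 = -1)
f*z(0) = -970*(-1) = 970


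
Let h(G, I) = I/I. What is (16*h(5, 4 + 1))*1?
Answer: 16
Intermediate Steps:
h(G, I) = 1
(16*h(5, 4 + 1))*1 = (16*1)*1 = 16*1 = 16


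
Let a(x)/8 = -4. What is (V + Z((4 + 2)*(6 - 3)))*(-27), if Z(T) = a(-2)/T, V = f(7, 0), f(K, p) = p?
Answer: 48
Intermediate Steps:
a(x) = -32 (a(x) = 8*(-4) = -32)
V = 0
Z(T) = -32/T
(V + Z((4 + 2)*(6 - 3)))*(-27) = (0 - 32*1/((4 + 2)*(6 - 3)))*(-27) = (0 - 32/(6*3))*(-27) = (0 - 32/18)*(-27) = (0 - 32*1/18)*(-27) = (0 - 16/9)*(-27) = -16/9*(-27) = 48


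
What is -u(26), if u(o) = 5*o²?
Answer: -3380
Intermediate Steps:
-u(26) = -5*26² = -5*676 = -1*3380 = -3380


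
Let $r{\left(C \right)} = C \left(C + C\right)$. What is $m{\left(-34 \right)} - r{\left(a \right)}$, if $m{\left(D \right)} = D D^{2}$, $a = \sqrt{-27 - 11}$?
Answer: $-39228$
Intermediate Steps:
$a = i \sqrt{38}$ ($a = \sqrt{-38} = i \sqrt{38} \approx 6.1644 i$)
$m{\left(D \right)} = D^{3}$
$r{\left(C \right)} = 2 C^{2}$ ($r{\left(C \right)} = C 2 C = 2 C^{2}$)
$m{\left(-34 \right)} - r{\left(a \right)} = \left(-34\right)^{3} - 2 \left(i \sqrt{38}\right)^{2} = -39304 - 2 \left(-38\right) = -39304 - -76 = -39304 + 76 = -39228$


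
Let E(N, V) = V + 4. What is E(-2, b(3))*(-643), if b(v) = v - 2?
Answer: -3215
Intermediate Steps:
b(v) = -2 + v
E(N, V) = 4 + V
E(-2, b(3))*(-643) = (4 + (-2 + 3))*(-643) = (4 + 1)*(-643) = 5*(-643) = -3215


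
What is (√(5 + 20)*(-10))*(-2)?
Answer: 100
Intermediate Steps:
(√(5 + 20)*(-10))*(-2) = (√25*(-10))*(-2) = (5*(-10))*(-2) = -50*(-2) = 100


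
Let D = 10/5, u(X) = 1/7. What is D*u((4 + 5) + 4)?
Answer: 2/7 ≈ 0.28571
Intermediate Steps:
u(X) = 1/7
D = 2 (D = 10*(1/5) = 2)
D*u((4 + 5) + 4) = 2*(1/7) = 2/7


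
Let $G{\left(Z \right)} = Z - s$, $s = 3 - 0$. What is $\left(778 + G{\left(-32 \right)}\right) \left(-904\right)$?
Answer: $-671672$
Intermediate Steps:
$s = 3$ ($s = 3 + 0 = 3$)
$G{\left(Z \right)} = -3 + Z$ ($G{\left(Z \right)} = Z - 3 = -3 + Z$)
$\left(778 + G{\left(-32 \right)}\right) \left(-904\right) = \left(778 - 35\right) \left(-904\right) = 743 \left(-904\right) = -671672$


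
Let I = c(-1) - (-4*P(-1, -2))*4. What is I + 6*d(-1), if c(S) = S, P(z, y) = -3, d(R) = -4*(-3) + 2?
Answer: 35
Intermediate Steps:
d(R) = 14 (d(R) = 12 + 2 = 14)
I = -49 (I = -1 - (-4*(-3))*4 = -1 - 12*4 = -1 - 1*48 = -1 - 48 = -49)
I + 6*d(-1) = -49 + 6*14 = -49 + 84 = 35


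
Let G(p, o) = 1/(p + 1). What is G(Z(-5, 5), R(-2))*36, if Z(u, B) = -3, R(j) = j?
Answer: -18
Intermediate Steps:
G(p, o) = 1/(1 + p)
G(Z(-5, 5), R(-2))*36 = 36/(1 - 3) = 36/(-2) = -½*36 = -18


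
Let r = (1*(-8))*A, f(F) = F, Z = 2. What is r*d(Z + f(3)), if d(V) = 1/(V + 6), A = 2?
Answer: -16/11 ≈ -1.4545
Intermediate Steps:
d(V) = 1/(6 + V)
r = -16 (r = (1*(-8))*2 = -8*2 = -16)
r*d(Z + f(3)) = -16/(6 + (2 + 3)) = -16/(6 + 5) = -16/11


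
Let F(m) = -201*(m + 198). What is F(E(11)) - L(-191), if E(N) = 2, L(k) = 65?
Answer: -40265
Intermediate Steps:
F(m) = -39798 - 201*m (F(m) = -201*(198 + m) = -39798 - 201*m)
F(E(11)) - L(-191) = (-39798 - 201*2) - 1*65 = (-39798 - 402) - 65 = -40200 - 65 = -40265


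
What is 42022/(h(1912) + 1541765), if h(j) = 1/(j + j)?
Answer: 160692128/5895709361 ≈ 0.027256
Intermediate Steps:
h(j) = 1/(2*j)
42022/(h(1912) + 1541765) = 42022/((1/2)/1912 + 1541765) = 42022/((1/2)*(1/1912) + 1541765) = 42022/(1/3824 + 1541765) = 42022/(5895709361/3824) = 42022*(3824/5895709361) = 160692128/5895709361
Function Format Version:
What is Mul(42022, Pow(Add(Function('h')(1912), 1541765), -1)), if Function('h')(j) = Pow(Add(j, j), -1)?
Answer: Rational(160692128, 5895709361) ≈ 0.027256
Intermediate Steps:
Function('h')(j) = Mul(Rational(1, 2), Pow(j, -1)) (Function('h')(j) = Pow(Mul(2, j), -1) = Mul(Rational(1, 2), Pow(j, -1)))
Mul(42022, Pow(Add(Function('h')(1912), 1541765), -1)) = Mul(42022, Pow(Add(Mul(Rational(1, 2), Pow(1912, -1)), 1541765), -1)) = Mul(42022, Pow(Add(Mul(Rational(1, 2), Rational(1, 1912)), 1541765), -1)) = Mul(42022, Pow(Add(Rational(1, 3824), 1541765), -1)) = Mul(42022, Pow(Rational(5895709361, 3824), -1)) = Mul(42022, Rational(3824, 5895709361)) = Rational(160692128, 5895709361)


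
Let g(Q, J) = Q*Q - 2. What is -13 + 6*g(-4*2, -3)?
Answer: 359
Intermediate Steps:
g(Q, J) = -2 + Q**2 (g(Q, J) = Q**2 - 2 = -2 + Q**2)
-13 + 6*g(-4*2, -3) = -13 + 6*(-2 + (-4*2)**2) = -13 + 6*(-2 + (-8)**2) = -13 + 6*(-2 + 64) = -13 + 6*62 = -13 + 372 = 359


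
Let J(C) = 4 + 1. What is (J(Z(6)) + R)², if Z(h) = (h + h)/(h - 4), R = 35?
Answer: 1600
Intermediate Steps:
Z(h) = 2*h/(-4 + h) (Z(h) = (2*h)/(-4 + h) = 2*h/(-4 + h))
J(C) = 5
(J(Z(6)) + R)² = (5 + 35)² = 40² = 1600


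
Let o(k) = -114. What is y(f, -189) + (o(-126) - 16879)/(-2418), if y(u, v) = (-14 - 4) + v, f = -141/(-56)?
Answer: -483533/2418 ≈ -199.97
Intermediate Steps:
f = 141/56 (f = -141*(-1/56) = 141/56 ≈ 2.5179)
y(u, v) = -18 + v
y(f, -189) + (o(-126) - 16879)/(-2418) = (-18 - 189) + (-114 - 16879)/(-2418) = -207 - 16993*(-1/2418) = -207 + 16993/2418 = -483533/2418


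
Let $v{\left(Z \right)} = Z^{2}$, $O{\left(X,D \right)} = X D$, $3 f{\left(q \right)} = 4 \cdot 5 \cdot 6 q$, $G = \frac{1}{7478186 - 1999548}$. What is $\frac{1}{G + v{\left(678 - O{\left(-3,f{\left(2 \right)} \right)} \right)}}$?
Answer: $\frac{5478638}{4616979729913} \approx 1.1866 \cdot 10^{-6}$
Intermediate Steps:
$G = \frac{1}{5478638} \approx 1.8253 \cdot 10^{-7}$
$f{\left(q \right)} = 40 q$ ($f{\left(q \right)} = \frac{4 \cdot 5 \cdot 6 q}{3} = \frac{4 \cdot 30 q}{3} = \frac{120 q}{3} = 40 q$)
$O{\left(X,D \right)} = D X$
$\frac{1}{G + v{\left(678 - O{\left(-3,f{\left(2 \right)} \right)} \right)}} = \frac{1}{\frac{1}{5478638} + \left(678 - 40 \cdot 2 \left(-3\right)\right)^{2}} = \frac{1}{\frac{1}{5478638} + \left(678 - 80 \left(-3\right)\right)^{2}} = \frac{1}{\frac{1}{5478638} + \left(678 - -240\right)^{2}} = \frac{1}{\frac{1}{5478638} + \left(678 + 240\right)^{2}} = \frac{1}{\frac{1}{5478638} + 918^{2}} = \frac{1}{\frac{1}{5478638} + 842724} = \frac{1}{\frac{4616979729913}{5478638}} = \frac{5478638}{4616979729913}$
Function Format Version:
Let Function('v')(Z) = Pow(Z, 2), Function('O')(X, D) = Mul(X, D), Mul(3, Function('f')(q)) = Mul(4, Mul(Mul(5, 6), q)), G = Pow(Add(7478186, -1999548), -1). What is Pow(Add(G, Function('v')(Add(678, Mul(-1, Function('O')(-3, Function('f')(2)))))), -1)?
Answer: Rational(5478638, 4616979729913) ≈ 1.1866e-6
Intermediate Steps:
G = Rational(1, 5478638) (G = Pow(5478638, -1) = Rational(1, 5478638) ≈ 1.8253e-7)
Function('f')(q) = Mul(40, q) (Function('f')(q) = Mul(Rational(1, 3), Mul(4, Mul(Mul(5, 6), q))) = Mul(Rational(1, 3), Mul(4, Mul(30, q))) = Mul(Rational(1, 3), Mul(120, q)) = Mul(40, q))
Function('O')(X, D) = Mul(D, X)
Pow(Add(G, Function('v')(Add(678, Mul(-1, Function('O')(-3, Function('f')(2)))))), -1) = Pow(Add(Rational(1, 5478638), Pow(Add(678, Mul(-1, Mul(Mul(40, 2), -3))), 2)), -1) = Pow(Add(Rational(1, 5478638), Pow(Add(678, Mul(-1, Mul(80, -3))), 2)), -1) = Pow(Add(Rational(1, 5478638), Pow(Add(678, Mul(-1, -240)), 2)), -1) = Pow(Add(Rational(1, 5478638), Pow(Add(678, 240), 2)), -1) = Pow(Add(Rational(1, 5478638), Pow(918, 2)), -1) = Pow(Add(Rational(1, 5478638), 842724), -1) = Pow(Rational(4616979729913, 5478638), -1) = Rational(5478638, 4616979729913)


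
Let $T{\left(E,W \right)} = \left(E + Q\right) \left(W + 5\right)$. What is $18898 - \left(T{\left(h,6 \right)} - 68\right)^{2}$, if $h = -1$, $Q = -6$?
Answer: $-2127$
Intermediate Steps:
$T{\left(E,W \right)} = \left(-6 + E\right) \left(5 + W\right)$ ($T{\left(E,W \right)} = \left(E - 6\right) \left(W + 5\right) = \left(-6 + E\right) \left(5 + W\right)$)
$18898 - \left(T{\left(h,6 \right)} - 68\right)^{2} = 18898 - \left(\left(-30 - 36 + 5 \left(-1\right) - 6\right) - 68\right)^{2} = 18898 - \left(\left(-30 - 36 - 5 - 6\right) - 68\right)^{2} = 18898 - \left(-77 - 68\right)^{2} = 18898 - \left(-145\right)^{2} = 18898 - 21025 = -2127$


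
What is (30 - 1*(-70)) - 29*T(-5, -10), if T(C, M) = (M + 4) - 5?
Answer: 419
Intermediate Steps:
T(C, M) = -1 + M (T(C, M) = (4 + M) - 5 = -1 + M)
(30 - 1*(-70)) - 29*T(-5, -10) = (30 - 1*(-70)) - 29*(-1 - 10) = (30 + 70) - 29*(-11) = 100 + 319 = 419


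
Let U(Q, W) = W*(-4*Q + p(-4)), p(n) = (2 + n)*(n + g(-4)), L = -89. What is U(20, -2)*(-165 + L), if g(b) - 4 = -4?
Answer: -36576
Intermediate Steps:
g(b) = 0 (g(b) = 4 - 4 = 0)
p(n) = n*(2 + n) (p(n) = (2 + n)*(n + 0) = (2 + n)*n = n*(2 + n))
U(Q, W) = W*(8 - 4*Q) (U(Q, W) = W*(-4*Q - 4*(2 - 4)) = W*(-4*Q - 4*(-2)) = W*(-4*Q + 8) = W*(8 - 4*Q))
U(20, -2)*(-165 + L) = (4*(-2)*(2 - 1*20))*(-165 - 89) = (4*(-2)*(2 - 20))*(-254) = (4*(-2)*(-18))*(-254) = 144*(-254) = -36576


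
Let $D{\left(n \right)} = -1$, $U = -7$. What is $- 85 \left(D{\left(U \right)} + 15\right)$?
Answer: $-1190$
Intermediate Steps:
$- 85 \left(D{\left(U \right)} + 15\right) = - 85 \left(-1 + 15\right) = \left(-85\right) 14 = -1190$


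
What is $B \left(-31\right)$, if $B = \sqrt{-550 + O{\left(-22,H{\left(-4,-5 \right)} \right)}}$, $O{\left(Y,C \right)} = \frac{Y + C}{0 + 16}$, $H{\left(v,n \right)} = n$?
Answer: $- \frac{31 i \sqrt{8827}}{4} \approx - 728.13 i$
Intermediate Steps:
$O{\left(Y,C \right)} = \frac{C}{16} + \frac{Y}{16}$ ($O{\left(Y,C \right)} = \frac{C + Y}{16} = \left(C + Y\right) \frac{1}{16} = \frac{C}{16} + \frac{Y}{16}$)
$B = \frac{i \sqrt{8827}}{4}$ ($B = \sqrt{-550 + \left(\frac{1}{16} \left(-5\right) + \frac{1}{16} \left(-22\right)\right)} = \sqrt{-550 - \frac{27}{16}} = \sqrt{- \frac{8827}{16}} = \frac{i \sqrt{8827}}{4} \approx 23.488 i$)
$B \left(-31\right) = \frac{i \sqrt{8827}}{4} \left(-31\right) = - \frac{31 i \sqrt{8827}}{4}$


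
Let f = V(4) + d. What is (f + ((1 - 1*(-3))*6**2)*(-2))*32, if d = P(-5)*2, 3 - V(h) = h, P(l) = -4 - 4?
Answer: -9760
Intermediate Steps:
P(l) = -8
V(h) = 3 - h
d = -16 (d = -8*2 = -16)
f = -17 (f = (3 - 1*4) - 16 = (3 - 4) - 16 = -1 - 16 = -17)
(f + ((1 - 1*(-3))*6**2)*(-2))*32 = (-17 + ((1 - 1*(-3))*6**2)*(-2))*32 = (-17 + ((1 + 3)*36)*(-2))*32 = (-17 + (4*36)*(-2))*32 = (-17 + 144*(-2))*32 = (-17 - 288)*32 = -305*32 = -9760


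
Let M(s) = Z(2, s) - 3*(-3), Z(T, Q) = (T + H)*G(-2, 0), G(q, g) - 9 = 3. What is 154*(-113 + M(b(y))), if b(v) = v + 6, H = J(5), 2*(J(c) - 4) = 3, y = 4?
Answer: -2156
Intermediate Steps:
J(c) = 11/2 (J(c) = 4 + (½)*3 = 4 + 3/2 = 11/2)
G(q, g) = 12 (G(q, g) = 9 + 3 = 12)
H = 11/2 ≈ 5.5000
Z(T, Q) = 66 + 12*T (Z(T, Q) = (T + 11/2)*12 = (11/2 + T)*12 = 66 + 12*T)
b(v) = 6 + v
M(s) = 99 (M(s) = (66 + 12*2) - 3*(-3) = (66 + 24) + 9 = 90 + 9 = 99)
154*(-113 + M(b(y))) = 154*(-113 + 99) = 154*(-14) = -2156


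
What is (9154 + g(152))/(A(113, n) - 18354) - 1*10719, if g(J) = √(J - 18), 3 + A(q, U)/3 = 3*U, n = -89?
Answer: -102714035/9582 - √134/19164 ≈ -10719.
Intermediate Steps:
A(q, U) = -9 + 9*U (A(q, U) = -9 + 3*(3*U) = -9 + 9*U)
g(J) = √(-18 + J)
(9154 + g(152))/(A(113, n) - 18354) - 1*10719 = (9154 + √(-18 + 152))/((-9 + 9*(-89)) - 18354) - 1*10719 = (9154 + √134)/((-9 - 801) - 18354) - 10719 = (9154 + √134)/(-810 - 18354) - 10719 = (9154 + √134)/(-19164) - 10719 = (9154 + √134)*(-1/19164) - 10719 = (-4577/9582 - √134/19164) - 10719 = -102714035/9582 - √134/19164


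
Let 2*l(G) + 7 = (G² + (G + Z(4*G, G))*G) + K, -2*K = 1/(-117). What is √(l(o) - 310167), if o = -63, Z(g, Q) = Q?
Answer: I*√1850856215/78 ≈ 551.56*I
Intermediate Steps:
K = 1/234 (K = -½/(-117) = -½*(-1/117) = 1/234 ≈ 0.0042735)
l(G) = -1637/468 + 3*G²/2 (l(G) = -7/2 + ((G² + (G + G)*G) + 1/234)/2 = -7/2 + ((G² + (2*G)*G) + 1/234)/2 = -7/2 + ((G² + 2*G²) + 1/234)/2 = -7/2 + (3*G² + 1/234)/2 = -7/2 + (1/234 + 3*G²)/2 = -7/2 + (1/468 + 3*G²/2) = -1637/468 + 3*G²/2)
√(l(o) - 310167) = √((-1637/468 + (3/2)*(-63)²) - 310167) = √((-1637/468 + (3/2)*3969) - 310167) = √((-1637/468 + 11907/2) - 310167) = √(2784601/468 - 310167) = √(-142373555/468) = I*√1850856215/78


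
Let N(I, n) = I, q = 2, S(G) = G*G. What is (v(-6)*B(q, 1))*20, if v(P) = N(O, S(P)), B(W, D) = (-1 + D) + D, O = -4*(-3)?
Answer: 240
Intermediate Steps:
S(G) = G²
O = 12
B(W, D) = -1 + 2*D
v(P) = 12
(v(-6)*B(q, 1))*20 = (12*(-1 + 2*1))*20 = (12*(-1 + 2))*20 = (12*1)*20 = 12*20 = 240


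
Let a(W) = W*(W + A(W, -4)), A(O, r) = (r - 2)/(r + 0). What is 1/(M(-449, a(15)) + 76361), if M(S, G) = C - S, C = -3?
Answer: 1/76807 ≈ 1.3020e-5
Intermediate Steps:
A(O, r) = (-2 + r)/r
a(W) = W*(3/2 + W) (a(W) = W*(W + (-2 - 4)/(-4)) = W*(W - ¼*(-6)) = W*(W + 3/2) = W*(3/2 + W))
M(S, G) = -3 - S
1/(M(-449, a(15)) + 76361) = 1/((-3 - 1*(-449)) + 76361) = 1/((-3 + 449) + 76361) = 1/(446 + 76361) = 1/76807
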